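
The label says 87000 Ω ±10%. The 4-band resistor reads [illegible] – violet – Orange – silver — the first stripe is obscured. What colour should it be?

grey

87000 Ω = 87 × 10^3.
The first band gives digit 8 of the significand, and 8 is grey.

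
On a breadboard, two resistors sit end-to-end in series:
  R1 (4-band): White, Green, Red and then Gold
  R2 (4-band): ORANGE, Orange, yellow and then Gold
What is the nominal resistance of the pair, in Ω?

339500 Ω

R1: white, green → 95; red ×10^2 → 9500 Ω.
R2: orange, orange → 33; yellow ×10^4 → 330000 Ω.
Series: 9500 + 330000 = 339500 Ω.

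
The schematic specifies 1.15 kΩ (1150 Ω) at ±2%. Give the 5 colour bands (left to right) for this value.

brown, brown, green, brown, red

1150 Ω = 115 × 10^1.
1 → brown
1 → brown
5 → green
Multiplier 10^1 → brown.
±2% tolerance → red.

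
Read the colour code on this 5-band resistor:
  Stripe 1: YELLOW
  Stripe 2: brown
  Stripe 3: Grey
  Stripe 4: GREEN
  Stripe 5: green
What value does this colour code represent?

41800000 Ω

Yellow → 4 (first significant figure)
Brown → 1 (second significant figure)
Grey → 8 (third significant figure)
Green → ×10^5 multiplier
418 × 100000 = 41800000 Ω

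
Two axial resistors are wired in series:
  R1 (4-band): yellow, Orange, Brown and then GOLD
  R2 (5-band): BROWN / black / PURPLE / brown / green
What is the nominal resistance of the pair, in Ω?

1500 Ω

R1: yellow, orange → 43; brown ×10 → 430 Ω.
R2: brown, black, violet → 107; brown ×10 → 1070 Ω.
Series: 430 + 1070 = 1500 Ω.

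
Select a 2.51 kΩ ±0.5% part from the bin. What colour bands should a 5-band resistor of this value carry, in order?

2510 Ω = 251 × 10^1.
2 → red
5 → green
1 → brown
Multiplier 10^1 → brown.
±0.5% tolerance → green.

red, green, brown, brown, green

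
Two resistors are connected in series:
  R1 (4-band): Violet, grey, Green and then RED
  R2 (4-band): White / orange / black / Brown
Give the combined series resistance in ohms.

R1: violet, grey → 78; green ×10^5 → 7800000 Ω.
R2: white, orange → 93; black ×1 → 93 Ω.
Series: 7800000 + 93 = 7800093 Ω.

7800093 Ω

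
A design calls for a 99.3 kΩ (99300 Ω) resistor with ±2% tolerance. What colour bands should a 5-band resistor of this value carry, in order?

white, white, orange, red, red

99300 Ω = 993 × 10^2.
9 → white
9 → white
3 → orange
Multiplier 10^2 → red.
±2% tolerance → red.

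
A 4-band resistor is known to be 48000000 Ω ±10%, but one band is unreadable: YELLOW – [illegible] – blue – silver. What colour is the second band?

grey

48000000 Ω = 48 × 10^6.
The second band gives digit 8 of the significand, and 8 is grey.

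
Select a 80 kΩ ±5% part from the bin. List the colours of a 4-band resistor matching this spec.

80000 Ω = 80 × 10^3.
8 → grey
0 → black
Multiplier 10^3 → orange.
±5% tolerance → gold.

grey, black, orange, gold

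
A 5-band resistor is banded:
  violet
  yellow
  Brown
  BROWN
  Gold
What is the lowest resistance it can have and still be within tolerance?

Violet → 7 (first significant figure)
Yellow → 4 (second significant figure)
Brown → 1 (third significant figure)
Brown → ×10 multiplier
Gold → ±5% tolerance
741 × 10 = 7410 Ω
Lowest = 7410 × (1 − 5/100) = 7039.5 Ω.

7039.5 Ω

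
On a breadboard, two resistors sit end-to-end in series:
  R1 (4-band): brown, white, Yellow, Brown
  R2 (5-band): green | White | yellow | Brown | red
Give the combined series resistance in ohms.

R1: brown, white → 19; yellow ×10^4 → 190000 Ω.
R2: green, white, yellow → 594; brown ×10 → 5940 Ω.
Series: 190000 + 5940 = 195940 Ω.

195940 Ω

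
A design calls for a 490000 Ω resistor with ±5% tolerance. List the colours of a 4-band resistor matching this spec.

yellow, white, yellow, gold

490000 Ω = 49 × 10^4.
4 → yellow
9 → white
Multiplier 10^4 → yellow.
±5% tolerance → gold.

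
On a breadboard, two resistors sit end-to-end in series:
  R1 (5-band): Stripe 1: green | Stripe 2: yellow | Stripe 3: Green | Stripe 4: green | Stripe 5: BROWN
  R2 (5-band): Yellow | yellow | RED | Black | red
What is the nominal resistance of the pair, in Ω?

R1: green, yellow, green → 545; green ×10^5 → 54500000 Ω.
R2: yellow, yellow, red → 442; black ×1 → 442 Ω.
Series: 54500000 + 442 = 54500442 Ω.

54500442 Ω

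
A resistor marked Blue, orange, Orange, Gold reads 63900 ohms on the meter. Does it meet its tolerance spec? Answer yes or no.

yes

Blue → 6 (first significant figure)
Orange → 3 (second significant figure)
Orange → ×10^3 multiplier
Gold → ±5% tolerance
63 × 1000 = 63000 Ω
Allowed range: 59850 Ω to 66150 Ω.
63900 ohms lies inside that range.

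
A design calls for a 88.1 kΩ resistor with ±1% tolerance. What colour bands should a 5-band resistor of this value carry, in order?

88100 Ω = 881 × 10^2.
8 → grey
8 → grey
1 → brown
Multiplier 10^2 → red.
±1% tolerance → brown.

grey, grey, brown, red, brown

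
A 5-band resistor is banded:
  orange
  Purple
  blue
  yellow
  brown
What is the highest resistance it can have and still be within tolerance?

3797600 Ω

Orange → 3 (first significant figure)
Violet → 7 (second significant figure)
Blue → 6 (third significant figure)
Yellow → ×10^4 multiplier
Brown → ±1% tolerance
376 × 10000 = 3760000 Ω
Highest = 3760000 × (1 + 1/100) = 3797600 Ω.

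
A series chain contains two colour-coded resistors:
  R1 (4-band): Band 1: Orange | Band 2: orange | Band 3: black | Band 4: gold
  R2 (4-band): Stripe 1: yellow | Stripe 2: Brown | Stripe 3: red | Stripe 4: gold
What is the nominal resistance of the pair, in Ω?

R1: orange, orange → 33; black ×1 → 33 Ω.
R2: yellow, brown → 41; red ×10^2 → 4100 Ω.
Series: 33 + 4100 = 4133 Ω.

4133 Ω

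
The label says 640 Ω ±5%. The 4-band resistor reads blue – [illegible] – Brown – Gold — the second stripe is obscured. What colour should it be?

yellow

640 Ω = 64 × 10^1.
The second band gives digit 4 of the significand, and 4 is yellow.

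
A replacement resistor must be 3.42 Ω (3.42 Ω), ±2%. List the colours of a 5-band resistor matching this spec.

3.42 Ω = 342 × 10^-2.
3 → orange
4 → yellow
2 → red
Multiplier 10^-2 → silver.
±2% tolerance → red.

orange, yellow, red, silver, red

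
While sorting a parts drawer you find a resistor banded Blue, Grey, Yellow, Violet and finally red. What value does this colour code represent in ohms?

Blue → 6 (first significant figure)
Grey → 8 (second significant figure)
Yellow → 4 (third significant figure)
Violet → ×10^7 multiplier
684 × 10000000 = 6840000000 Ω

6840000000 Ω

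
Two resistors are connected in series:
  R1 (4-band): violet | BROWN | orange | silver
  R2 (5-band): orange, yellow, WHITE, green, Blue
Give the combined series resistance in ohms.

34971000 Ω

R1: violet, brown → 71; orange ×10^3 → 71000 Ω.
R2: orange, yellow, white → 349; green ×10^5 → 34900000 Ω.
Series: 71000 + 34900000 = 34971000 Ω.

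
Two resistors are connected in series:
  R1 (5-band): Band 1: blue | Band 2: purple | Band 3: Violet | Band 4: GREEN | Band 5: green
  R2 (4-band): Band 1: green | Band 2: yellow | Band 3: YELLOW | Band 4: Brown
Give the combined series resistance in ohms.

68240000 Ω

R1: blue, violet, violet → 677; green ×10^5 → 67700000 Ω.
R2: green, yellow → 54; yellow ×10^4 → 540000 Ω.
Series: 67700000 + 540000 = 68240000 Ω.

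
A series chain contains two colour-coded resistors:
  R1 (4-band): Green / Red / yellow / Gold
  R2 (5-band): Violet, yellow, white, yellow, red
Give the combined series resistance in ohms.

8010000 Ω

R1: green, red → 52; yellow ×10^4 → 520000 Ω.
R2: violet, yellow, white → 749; yellow ×10^4 → 7490000 Ω.
Series: 520000 + 7490000 = 8010000 Ω.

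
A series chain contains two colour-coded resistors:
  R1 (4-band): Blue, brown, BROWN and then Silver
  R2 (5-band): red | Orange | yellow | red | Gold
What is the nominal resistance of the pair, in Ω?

R1: blue, brown → 61; brown ×10 → 610 Ω.
R2: red, orange, yellow → 234; red ×10^2 → 23400 Ω.
Series: 610 + 23400 = 24010 Ω.

24010 Ω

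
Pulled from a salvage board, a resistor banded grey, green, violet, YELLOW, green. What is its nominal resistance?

Grey → 8 (first significant figure)
Green → 5 (second significant figure)
Violet → 7 (third significant figure)
Yellow → ×10^4 multiplier
857 × 10000 = 8570000 Ω

8570000 Ω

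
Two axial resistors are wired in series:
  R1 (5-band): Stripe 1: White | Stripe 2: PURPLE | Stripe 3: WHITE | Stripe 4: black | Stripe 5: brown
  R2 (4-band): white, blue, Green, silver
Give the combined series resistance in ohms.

R1: white, violet, white → 979; black ×1 → 979 Ω.
R2: white, blue → 96; green ×10^5 → 9600000 Ω.
Series: 979 + 9600000 = 9600979 Ω.

9600979 Ω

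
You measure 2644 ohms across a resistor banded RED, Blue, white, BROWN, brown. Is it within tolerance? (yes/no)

Red → 2 (first significant figure)
Blue → 6 (second significant figure)
White → 9 (third significant figure)
Brown → ×10 multiplier
Brown → ±1% tolerance
269 × 10 = 2690 Ω
Allowed range: 2663.1 Ω to 2716.9 Ω.
2644 ohms lies outside that range.

no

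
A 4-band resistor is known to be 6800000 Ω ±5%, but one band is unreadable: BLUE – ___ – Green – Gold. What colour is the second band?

grey

6800000 Ω = 68 × 10^5.
The second band gives digit 8 of the significand, and 8 is grey.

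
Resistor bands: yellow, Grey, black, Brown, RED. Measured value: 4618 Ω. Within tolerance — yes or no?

Yellow → 4 (first significant figure)
Grey → 8 (second significant figure)
Black → 0 (third significant figure)
Brown → ×10 multiplier
Red → ±2% tolerance
480 × 10 = 4800 Ω
Allowed range: 4704 Ω to 4896 Ω.
4618 Ω lies outside that range.

no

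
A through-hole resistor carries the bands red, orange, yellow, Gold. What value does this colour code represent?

Red → 2 (first significant figure)
Orange → 3 (second significant figure)
Yellow → ×10^4 multiplier
23 × 10000 = 230000 Ω

230000 Ω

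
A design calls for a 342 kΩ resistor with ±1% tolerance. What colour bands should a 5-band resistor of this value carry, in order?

orange, yellow, red, orange, brown

342000 Ω = 342 × 10^3.
3 → orange
4 → yellow
2 → red
Multiplier 10^3 → orange.
±1% tolerance → brown.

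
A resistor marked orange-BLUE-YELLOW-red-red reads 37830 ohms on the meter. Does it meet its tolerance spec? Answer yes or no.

Orange → 3 (first significant figure)
Blue → 6 (second significant figure)
Yellow → 4 (third significant figure)
Red → ×10^2 multiplier
Red → ±2% tolerance
364 × 100 = 36400 Ω
Allowed range: 35672 Ω to 37128 Ω.
37830 ohms lies outside that range.

no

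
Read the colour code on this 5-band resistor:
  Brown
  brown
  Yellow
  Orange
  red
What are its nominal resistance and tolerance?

Brown → 1 (first significant figure)
Brown → 1 (second significant figure)
Yellow → 4 (third significant figure)
Orange → ×10^3 multiplier
Red → ±2% tolerance
114 × 1000 = 114000 Ω

114000 Ω ±2%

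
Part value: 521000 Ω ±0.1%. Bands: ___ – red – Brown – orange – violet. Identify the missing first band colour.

green

521000 Ω = 521 × 10^3.
The first band gives digit 5 of the significand, and 5 is green.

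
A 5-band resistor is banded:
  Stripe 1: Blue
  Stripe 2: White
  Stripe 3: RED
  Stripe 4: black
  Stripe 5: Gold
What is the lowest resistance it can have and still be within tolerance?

Blue → 6 (first significant figure)
White → 9 (second significant figure)
Red → 2 (third significant figure)
Black → ×1 multiplier
Gold → ±5% tolerance
692 × 1 = 692 Ω
Lowest = 692 × (1 − 5/100) = 657.4 Ω.

657.4 Ω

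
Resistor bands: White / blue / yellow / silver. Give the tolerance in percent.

The last band, silver, is the tolerance band.
Silver corresponds to ±10%.

±10%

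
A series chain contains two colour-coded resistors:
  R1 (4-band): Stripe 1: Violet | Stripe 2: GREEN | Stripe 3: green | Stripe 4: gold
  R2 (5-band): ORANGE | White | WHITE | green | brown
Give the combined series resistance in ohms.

47400000 Ω

R1: violet, green → 75; green ×10^5 → 7500000 Ω.
R2: orange, white, white → 399; green ×10^5 → 39900000 Ω.
Series: 7500000 + 39900000 = 47400000 Ω.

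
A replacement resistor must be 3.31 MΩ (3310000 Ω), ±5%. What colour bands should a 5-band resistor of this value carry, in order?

orange, orange, brown, yellow, gold

3310000 Ω = 331 × 10^4.
3 → orange
3 → orange
1 → brown
Multiplier 10^4 → yellow.
±5% tolerance → gold.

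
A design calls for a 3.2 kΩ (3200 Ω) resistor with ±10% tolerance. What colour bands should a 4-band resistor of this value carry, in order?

orange, red, red, silver

3200 Ω = 32 × 10^2.
3 → orange
2 → red
Multiplier 10^2 → red.
±10% tolerance → silver.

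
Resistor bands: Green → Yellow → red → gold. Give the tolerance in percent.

The last band, gold, is the tolerance band.
Gold corresponds to ±5%.

±5%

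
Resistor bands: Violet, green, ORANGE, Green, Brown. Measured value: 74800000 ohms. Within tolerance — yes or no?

yes

Violet → 7 (first significant figure)
Green → 5 (second significant figure)
Orange → 3 (third significant figure)
Green → ×10^5 multiplier
Brown → ±1% tolerance
753 × 100000 = 75300000 Ω
Allowed range: 74547000 Ω to 76053000 Ω.
74800000 ohms lies inside that range.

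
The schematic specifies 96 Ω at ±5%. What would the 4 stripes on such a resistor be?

96 Ω = 96 × 10^0.
9 → white
6 → blue
Multiplier 10^0 → black.
±5% tolerance → gold.

white, blue, black, gold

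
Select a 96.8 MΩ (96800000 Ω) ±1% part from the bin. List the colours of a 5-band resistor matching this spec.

96800000 Ω = 968 × 10^5.
9 → white
6 → blue
8 → grey
Multiplier 10^5 → green.
±1% tolerance → brown.

white, blue, grey, green, brown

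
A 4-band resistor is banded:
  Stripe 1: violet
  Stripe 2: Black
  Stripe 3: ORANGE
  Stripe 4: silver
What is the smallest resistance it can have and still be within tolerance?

63000 Ω

Violet → 7 (first significant figure)
Black → 0 (second significant figure)
Orange → ×10^3 multiplier
Silver → ±10% tolerance
70 × 1000 = 70000 Ω
Smallest = 70000 × (1 − 10/100) = 63000 Ω.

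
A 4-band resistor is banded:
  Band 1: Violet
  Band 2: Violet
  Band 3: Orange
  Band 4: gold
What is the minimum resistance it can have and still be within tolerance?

Violet → 7 (first significant figure)
Violet → 7 (second significant figure)
Orange → ×10^3 multiplier
Gold → ±5% tolerance
77 × 1000 = 77000 Ω
Minimum = 77000 × (1 − 5/100) = 73150 Ω.

73150 Ω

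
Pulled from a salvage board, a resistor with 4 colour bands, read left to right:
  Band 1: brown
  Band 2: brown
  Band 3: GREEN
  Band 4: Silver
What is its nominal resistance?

1100000 Ω

Brown → 1 (first significant figure)
Brown → 1 (second significant figure)
Green → ×10^5 multiplier
11 × 100000 = 1100000 Ω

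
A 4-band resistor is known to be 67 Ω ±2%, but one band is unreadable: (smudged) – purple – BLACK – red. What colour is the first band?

blue

67 Ω = 67 × 10^0.
The first band gives digit 6 of the significand, and 6 is blue.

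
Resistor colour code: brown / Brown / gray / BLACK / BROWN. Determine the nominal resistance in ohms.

Brown → 1 (first significant figure)
Brown → 1 (second significant figure)
Grey → 8 (third significant figure)
Black → ×1 multiplier
118 × 1 = 118 Ω

118 Ω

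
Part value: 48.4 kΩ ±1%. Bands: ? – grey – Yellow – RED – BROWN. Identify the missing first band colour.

yellow

48400 Ω = 484 × 10^2.
The first band gives digit 4 of the significand, and 4 is yellow.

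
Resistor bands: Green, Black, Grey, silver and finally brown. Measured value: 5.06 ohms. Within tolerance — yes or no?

Green → 5 (first significant figure)
Black → 0 (second significant figure)
Grey → 8 (third significant figure)
Silver → ×0.01 multiplier
Brown → ±1% tolerance
508 × 0.01 = 5.08 Ω
Allowed range: 5.0292 Ω to 5.1308 Ω.
5.06 ohms lies inside that range.

yes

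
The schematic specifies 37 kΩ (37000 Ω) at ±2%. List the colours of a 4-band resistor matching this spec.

37000 Ω = 37 × 10^3.
3 → orange
7 → violet
Multiplier 10^3 → orange.
±2% tolerance → red.

orange, violet, orange, red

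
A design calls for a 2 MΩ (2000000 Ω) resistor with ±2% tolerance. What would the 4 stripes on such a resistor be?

red, black, green, red

2000000 Ω = 20 × 10^5.
2 → red
0 → black
Multiplier 10^5 → green.
±2% tolerance → red.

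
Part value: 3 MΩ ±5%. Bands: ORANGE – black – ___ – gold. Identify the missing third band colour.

3000000 Ω = 30 × 10^5.
The third band is the multiplier, 10^5, which is green.

green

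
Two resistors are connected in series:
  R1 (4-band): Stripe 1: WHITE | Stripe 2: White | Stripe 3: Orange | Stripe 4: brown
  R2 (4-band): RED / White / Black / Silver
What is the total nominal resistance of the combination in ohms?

99029 Ω

R1: white, white → 99; orange ×10^3 → 99000 Ω.
R2: red, white → 29; black ×1 → 29 Ω.
Series: 99000 + 29 = 99029 Ω.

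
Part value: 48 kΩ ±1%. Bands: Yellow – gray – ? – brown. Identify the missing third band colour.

48000 Ω = 48 × 10^3.
The third band is the multiplier, 10^3, which is orange.

orange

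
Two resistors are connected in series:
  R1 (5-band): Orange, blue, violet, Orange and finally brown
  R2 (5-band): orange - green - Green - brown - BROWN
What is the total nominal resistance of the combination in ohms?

R1: orange, blue, violet → 367; orange ×10^3 → 367000 Ω.
R2: orange, green, green → 355; brown ×10 → 3550 Ω.
Series: 367000 + 3550 = 370550 Ω.

370550 Ω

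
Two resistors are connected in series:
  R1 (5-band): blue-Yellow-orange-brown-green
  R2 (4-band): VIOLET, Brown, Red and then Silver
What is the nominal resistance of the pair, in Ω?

R1: blue, yellow, orange → 643; brown ×10 → 6430 Ω.
R2: violet, brown → 71; red ×10^2 → 7100 Ω.
Series: 6430 + 7100 = 13530 Ω.

13530 Ω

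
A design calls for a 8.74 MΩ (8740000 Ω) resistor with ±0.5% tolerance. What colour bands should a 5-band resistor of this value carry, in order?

grey, violet, yellow, yellow, green

8740000 Ω = 874 × 10^4.
8 → grey
7 → violet
4 → yellow
Multiplier 10^4 → yellow.
±0.5% tolerance → green.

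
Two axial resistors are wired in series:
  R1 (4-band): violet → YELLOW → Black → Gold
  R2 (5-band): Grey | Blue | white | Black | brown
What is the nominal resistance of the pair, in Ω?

R1: violet, yellow → 74; black ×1 → 74 Ω.
R2: grey, blue, white → 869; black ×1 → 869 Ω.
Series: 74 + 869 = 943 Ω.

943 Ω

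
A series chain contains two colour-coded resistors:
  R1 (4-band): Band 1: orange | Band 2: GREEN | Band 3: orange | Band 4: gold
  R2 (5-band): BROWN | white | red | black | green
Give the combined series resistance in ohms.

35192 Ω

R1: orange, green → 35; orange ×10^3 → 35000 Ω.
R2: brown, white, red → 192; black ×1 → 192 Ω.
Series: 35000 + 192 = 35192 Ω.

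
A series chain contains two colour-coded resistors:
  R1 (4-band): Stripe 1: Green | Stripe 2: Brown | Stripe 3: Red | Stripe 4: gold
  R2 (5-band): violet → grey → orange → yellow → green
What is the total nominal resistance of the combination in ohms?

7835100 Ω

R1: green, brown → 51; red ×10^2 → 5100 Ω.
R2: violet, grey, orange → 783; yellow ×10^4 → 7830000 Ω.
Series: 5100 + 7830000 = 7835100 Ω.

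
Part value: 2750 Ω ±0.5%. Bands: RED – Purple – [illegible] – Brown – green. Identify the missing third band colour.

2750 Ω = 275 × 10^1.
The third band gives digit 5 of the significand, and 5 is green.

green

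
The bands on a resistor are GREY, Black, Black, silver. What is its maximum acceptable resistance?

Grey → 8 (first significant figure)
Black → 0 (second significant figure)
Black → ×1 multiplier
Silver → ±10% tolerance
80 × 1 = 80 Ω
Maximum = 80 × (1 + 10/100) = 88 Ω.

88 Ω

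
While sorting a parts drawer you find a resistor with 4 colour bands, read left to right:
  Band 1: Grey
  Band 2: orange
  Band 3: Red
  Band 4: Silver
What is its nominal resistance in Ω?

Grey → 8 (first significant figure)
Orange → 3 (second significant figure)
Red → ×10^2 multiplier
83 × 100 = 8300 Ω

8300 Ω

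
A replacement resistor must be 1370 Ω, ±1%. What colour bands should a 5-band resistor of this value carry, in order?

1370 Ω = 137 × 10^1.
1 → brown
3 → orange
7 → violet
Multiplier 10^1 → brown.
±1% tolerance → brown.

brown, orange, violet, brown, brown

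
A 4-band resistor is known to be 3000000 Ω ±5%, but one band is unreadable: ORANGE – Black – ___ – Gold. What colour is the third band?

3000000 Ω = 30 × 10^5.
The third band is the multiplier, 10^5, which is green.

green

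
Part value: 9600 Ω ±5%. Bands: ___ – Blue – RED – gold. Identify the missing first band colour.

white

9600 Ω = 96 × 10^2.
The first band gives digit 9 of the significand, and 9 is white.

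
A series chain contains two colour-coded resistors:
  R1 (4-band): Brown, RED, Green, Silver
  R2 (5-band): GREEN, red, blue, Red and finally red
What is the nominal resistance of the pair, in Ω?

R1: brown, red → 12; green ×10^5 → 1200000 Ω.
R2: green, red, blue → 526; red ×10^2 → 52600 Ω.
Series: 1200000 + 52600 = 1252600 Ω.

1252600 Ω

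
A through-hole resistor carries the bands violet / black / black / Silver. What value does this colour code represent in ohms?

Violet → 7 (first significant figure)
Black → 0 (second significant figure)
Black → ×1 multiplier
70 × 1 = 70 Ω

70 Ω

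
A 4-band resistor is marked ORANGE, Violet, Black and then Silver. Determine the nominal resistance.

37 Ω

Orange → 3 (first significant figure)
Violet → 7 (second significant figure)
Black → ×1 multiplier
37 × 1 = 37 Ω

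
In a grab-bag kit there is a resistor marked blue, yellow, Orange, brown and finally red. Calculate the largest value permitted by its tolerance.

Blue → 6 (first significant figure)
Yellow → 4 (second significant figure)
Orange → 3 (third significant figure)
Brown → ×10 multiplier
Red → ±2% tolerance
643 × 10 = 6430 Ω
Largest = 6430 × (1 + 2/100) = 6558.6 Ω.

6558.6 Ω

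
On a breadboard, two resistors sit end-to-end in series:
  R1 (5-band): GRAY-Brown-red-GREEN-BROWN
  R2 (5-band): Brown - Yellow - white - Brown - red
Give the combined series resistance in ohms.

81201490 Ω

R1: grey, brown, red → 812; green ×10^5 → 81200000 Ω.
R2: brown, yellow, white → 149; brown ×10 → 1490 Ω.
Series: 81200000 + 1490 = 81201490 Ω.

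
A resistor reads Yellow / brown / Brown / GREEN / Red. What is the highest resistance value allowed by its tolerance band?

41922000 Ω

Yellow → 4 (first significant figure)
Brown → 1 (second significant figure)
Brown → 1 (third significant figure)
Green → ×10^5 multiplier
Red → ±2% tolerance
411 × 100000 = 41100000 Ω
Highest = 41100000 × (1 + 2/100) = 41922000 Ω.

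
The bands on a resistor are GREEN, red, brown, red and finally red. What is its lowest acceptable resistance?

Green → 5 (first significant figure)
Red → 2 (second significant figure)
Brown → 1 (third significant figure)
Red → ×10^2 multiplier
Red → ±2% tolerance
521 × 100 = 52100 Ω
Lowest = 52100 × (1 − 2/100) = 51058 Ω.

51058 Ω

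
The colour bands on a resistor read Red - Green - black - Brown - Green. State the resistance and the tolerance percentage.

2500 Ω ±0.5%

Red → 2 (first significant figure)
Green → 5 (second significant figure)
Black → 0 (third significant figure)
Brown → ×10 multiplier
Green → ±0.5% tolerance
250 × 10 = 2500 Ω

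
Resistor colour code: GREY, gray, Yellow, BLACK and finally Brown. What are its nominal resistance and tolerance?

884 Ω ±1%

Grey → 8 (first significant figure)
Grey → 8 (second significant figure)
Yellow → 4 (third significant figure)
Black → ×1 multiplier
Brown → ±1% tolerance
884 × 1 = 884 Ω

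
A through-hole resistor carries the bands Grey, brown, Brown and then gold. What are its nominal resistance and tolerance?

810 Ω ±5%

Grey → 8 (first significant figure)
Brown → 1 (second significant figure)
Brown → ×10 multiplier
Gold → ±5% tolerance
81 × 10 = 810 Ω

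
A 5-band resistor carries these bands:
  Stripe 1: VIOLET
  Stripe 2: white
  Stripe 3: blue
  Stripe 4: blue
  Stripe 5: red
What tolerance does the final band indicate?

±2%

The last band, red, is the tolerance band.
Red corresponds to ±2%.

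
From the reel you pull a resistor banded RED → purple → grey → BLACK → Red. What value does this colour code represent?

278 Ω

Red → 2 (first significant figure)
Violet → 7 (second significant figure)
Grey → 8 (third significant figure)
Black → ×1 multiplier
278 × 1 = 278 Ω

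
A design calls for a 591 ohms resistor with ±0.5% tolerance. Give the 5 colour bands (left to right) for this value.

green, white, brown, black, green

591 Ω = 591 × 10^0.
5 → green
9 → white
1 → brown
Multiplier 10^0 → black.
±0.5% tolerance → green.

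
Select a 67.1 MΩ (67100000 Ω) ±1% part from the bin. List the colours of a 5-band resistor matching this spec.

67100000 Ω = 671 × 10^5.
6 → blue
7 → violet
1 → brown
Multiplier 10^5 → green.
±1% tolerance → brown.

blue, violet, brown, green, brown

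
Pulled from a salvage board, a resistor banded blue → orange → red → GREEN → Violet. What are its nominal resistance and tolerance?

Blue → 6 (first significant figure)
Orange → 3 (second significant figure)
Red → 2 (third significant figure)
Green → ×10^5 multiplier
Violet → ±0.1% tolerance
632 × 100000 = 63200000 Ω

63200000 Ω ±0.1%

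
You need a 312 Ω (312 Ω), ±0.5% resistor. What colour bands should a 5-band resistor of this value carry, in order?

orange, brown, red, black, green

312 Ω = 312 × 10^0.
3 → orange
1 → brown
2 → red
Multiplier 10^0 → black.
±0.5% tolerance → green.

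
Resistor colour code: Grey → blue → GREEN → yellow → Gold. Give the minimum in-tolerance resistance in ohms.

Grey → 8 (first significant figure)
Blue → 6 (second significant figure)
Green → 5 (third significant figure)
Yellow → ×10^4 multiplier
Gold → ±5% tolerance
865 × 10000 = 8650000 Ω
Minimum = 8650000 × (1 − 5/100) = 8217500 Ω.

8217500 Ω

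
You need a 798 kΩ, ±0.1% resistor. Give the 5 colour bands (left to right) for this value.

violet, white, grey, orange, violet

798000 Ω = 798 × 10^3.
7 → violet
9 → white
8 → grey
Multiplier 10^3 → orange.
±0.1% tolerance → violet.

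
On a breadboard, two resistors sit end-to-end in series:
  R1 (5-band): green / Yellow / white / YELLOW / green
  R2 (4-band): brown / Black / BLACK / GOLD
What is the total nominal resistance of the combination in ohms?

5490010 Ω

R1: green, yellow, white → 549; yellow ×10^4 → 5490000 Ω.
R2: brown, black → 10; black ×1 → 10 Ω.
Series: 5490000 + 10 = 5490010 Ω.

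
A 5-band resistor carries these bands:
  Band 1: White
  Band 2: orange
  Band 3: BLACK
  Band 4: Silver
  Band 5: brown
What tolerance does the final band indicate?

The last band, brown, is the tolerance band.
Brown corresponds to ±1%.

±1%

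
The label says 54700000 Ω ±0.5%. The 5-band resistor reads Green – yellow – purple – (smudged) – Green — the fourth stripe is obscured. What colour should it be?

green

54700000 Ω = 547 × 10^5.
The fourth band is the multiplier, 10^5, which is green.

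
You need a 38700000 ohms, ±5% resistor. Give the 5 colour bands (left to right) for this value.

38700000 Ω = 387 × 10^5.
3 → orange
8 → grey
7 → violet
Multiplier 10^5 → green.
±5% tolerance → gold.

orange, grey, violet, green, gold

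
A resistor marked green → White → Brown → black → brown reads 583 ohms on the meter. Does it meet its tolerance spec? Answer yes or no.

Green → 5 (first significant figure)
White → 9 (second significant figure)
Brown → 1 (third significant figure)
Black → ×1 multiplier
Brown → ±1% tolerance
591 × 1 = 591 Ω
Allowed range: 585.09 Ω to 596.91 Ω.
583 ohms lies outside that range.

no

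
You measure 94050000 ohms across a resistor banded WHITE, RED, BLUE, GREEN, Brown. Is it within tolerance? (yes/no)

no

White → 9 (first significant figure)
Red → 2 (second significant figure)
Blue → 6 (third significant figure)
Green → ×10^5 multiplier
Brown → ±1% tolerance
926 × 100000 = 92600000 Ω
Allowed range: 91674000 Ω to 93526000 Ω.
94050000 ohms lies outside that range.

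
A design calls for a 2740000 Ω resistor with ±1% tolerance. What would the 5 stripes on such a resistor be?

2740000 Ω = 274 × 10^4.
2 → red
7 → violet
4 → yellow
Multiplier 10^4 → yellow.
±1% tolerance → brown.

red, violet, yellow, yellow, brown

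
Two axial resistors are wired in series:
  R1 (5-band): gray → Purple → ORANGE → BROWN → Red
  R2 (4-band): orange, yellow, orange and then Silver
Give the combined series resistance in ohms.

R1: grey, violet, orange → 873; brown ×10 → 8730 Ω.
R2: orange, yellow → 34; orange ×10^3 → 34000 Ω.
Series: 8730 + 34000 = 42730 Ω.

42730 Ω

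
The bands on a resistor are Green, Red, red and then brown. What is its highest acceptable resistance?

Green → 5 (first significant figure)
Red → 2 (second significant figure)
Red → ×10^2 multiplier
Brown → ±1% tolerance
52 × 100 = 5200 Ω
Highest = 5200 × (1 + 1/100) = 5252 Ω.

5252 Ω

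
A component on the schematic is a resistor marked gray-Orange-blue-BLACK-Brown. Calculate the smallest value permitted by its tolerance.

827.64 Ω

Grey → 8 (first significant figure)
Orange → 3 (second significant figure)
Blue → 6 (third significant figure)
Black → ×1 multiplier
Brown → ±1% tolerance
836 × 1 = 836 Ω
Smallest = 836 × (1 − 1/100) = 827.64 Ω.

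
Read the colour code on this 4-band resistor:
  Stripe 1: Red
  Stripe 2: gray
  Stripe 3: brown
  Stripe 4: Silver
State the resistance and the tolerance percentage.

Red → 2 (first significant figure)
Grey → 8 (second significant figure)
Brown → ×10 multiplier
Silver → ±10% tolerance
28 × 10 = 280 Ω

280 Ω ±10%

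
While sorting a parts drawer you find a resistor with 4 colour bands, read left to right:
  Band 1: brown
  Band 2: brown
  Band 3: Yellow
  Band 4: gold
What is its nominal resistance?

Brown → 1 (first significant figure)
Brown → 1 (second significant figure)
Yellow → ×10^4 multiplier
11 × 10000 = 110000 Ω

110000 Ω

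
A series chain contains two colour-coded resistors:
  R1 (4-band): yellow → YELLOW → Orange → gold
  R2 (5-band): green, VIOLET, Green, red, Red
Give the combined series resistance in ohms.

R1: yellow, yellow → 44; orange ×10^3 → 44000 Ω.
R2: green, violet, green → 575; red ×10^2 → 57500 Ω.
Series: 44000 + 57500 = 101500 Ω.

101500 Ω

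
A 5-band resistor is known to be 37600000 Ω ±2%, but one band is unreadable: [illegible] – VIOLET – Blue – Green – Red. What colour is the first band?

orange

37600000 Ω = 376 × 10^5.
The first band gives digit 3 of the significand, and 3 is orange.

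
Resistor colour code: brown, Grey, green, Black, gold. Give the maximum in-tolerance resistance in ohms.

194.25 Ω

Brown → 1 (first significant figure)
Grey → 8 (second significant figure)
Green → 5 (third significant figure)
Black → ×1 multiplier
Gold → ±5% tolerance
185 × 1 = 185 Ω
Maximum = 185 × (1 + 5/100) = 194.25 Ω.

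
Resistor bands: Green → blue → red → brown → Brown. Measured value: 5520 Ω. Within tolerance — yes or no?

Green → 5 (first significant figure)
Blue → 6 (second significant figure)
Red → 2 (third significant figure)
Brown → ×10 multiplier
Brown → ±1% tolerance
562 × 10 = 5620 Ω
Allowed range: 5563.8 Ω to 5676.2 Ω.
5520 Ω lies outside that range.

no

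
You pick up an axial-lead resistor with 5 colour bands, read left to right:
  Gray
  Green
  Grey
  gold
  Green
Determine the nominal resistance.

Grey → 8 (first significant figure)
Green → 5 (second significant figure)
Grey → 8 (third significant figure)
Gold → ×0.1 multiplier
858 × 0.1 = 85.8 Ω

85.8 Ω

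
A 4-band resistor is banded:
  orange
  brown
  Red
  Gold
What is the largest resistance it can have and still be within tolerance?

Orange → 3 (first significant figure)
Brown → 1 (second significant figure)
Red → ×10^2 multiplier
Gold → ±5% tolerance
31 × 100 = 3100 Ω
Largest = 3100 × (1 + 5/100) = 3255 Ω.

3255 Ω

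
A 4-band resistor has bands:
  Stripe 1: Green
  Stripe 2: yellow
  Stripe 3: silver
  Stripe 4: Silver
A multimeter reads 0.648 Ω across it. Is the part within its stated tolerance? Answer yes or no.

no

Green → 5 (first significant figure)
Yellow → 4 (second significant figure)
Silver → ×0.01 multiplier
Silver → ±10% tolerance
54 × 0.01 = 0.54 Ω
Allowed range: 0.486 Ω to 0.594 Ω.
0.648 Ω lies outside that range.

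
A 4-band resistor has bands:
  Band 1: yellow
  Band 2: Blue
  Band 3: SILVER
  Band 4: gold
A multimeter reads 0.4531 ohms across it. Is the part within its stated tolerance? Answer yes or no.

yes

Yellow → 4 (first significant figure)
Blue → 6 (second significant figure)
Silver → ×0.01 multiplier
Gold → ±5% tolerance
46 × 0.01 = 0.46 Ω
Allowed range: 0.437 Ω to 0.483 Ω.
0.4531 ohms lies inside that range.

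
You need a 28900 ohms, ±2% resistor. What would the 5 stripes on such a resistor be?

28900 Ω = 289 × 10^2.
2 → red
8 → grey
9 → white
Multiplier 10^2 → red.
±2% tolerance → red.

red, grey, white, red, red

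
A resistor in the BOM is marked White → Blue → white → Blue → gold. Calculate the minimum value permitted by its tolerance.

920550000 Ω

White → 9 (first significant figure)
Blue → 6 (second significant figure)
White → 9 (third significant figure)
Blue → ×10^6 multiplier
Gold → ±5% tolerance
969 × 1000000 = 969000000 Ω
Minimum = 969000000 × (1 − 5/100) = 920550000 Ω.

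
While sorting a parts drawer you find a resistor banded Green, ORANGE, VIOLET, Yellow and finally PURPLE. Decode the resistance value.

Green → 5 (first significant figure)
Orange → 3 (second significant figure)
Violet → 7 (third significant figure)
Yellow → ×10^4 multiplier
537 × 10000 = 5370000 Ω

5370000 Ω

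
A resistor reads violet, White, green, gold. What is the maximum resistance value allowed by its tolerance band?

8295000 Ω

Violet → 7 (first significant figure)
White → 9 (second significant figure)
Green → ×10^5 multiplier
Gold → ±5% tolerance
79 × 100000 = 7900000 Ω
Maximum = 7900000 × (1 + 5/100) = 8295000 Ω.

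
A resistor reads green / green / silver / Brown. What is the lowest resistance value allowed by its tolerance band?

0.5445 Ω

Green → 5 (first significant figure)
Green → 5 (second significant figure)
Silver → ×0.01 multiplier
Brown → ±1% tolerance
55 × 0.01 = 0.55 Ω
Lowest = 0.55 × (1 − 1/100) = 0.5445 Ω.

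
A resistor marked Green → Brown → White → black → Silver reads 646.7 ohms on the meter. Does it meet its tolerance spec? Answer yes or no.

no

Green → 5 (first significant figure)
Brown → 1 (second significant figure)
White → 9 (third significant figure)
Black → ×1 multiplier
Silver → ±10% tolerance
519 × 1 = 519 Ω
Allowed range: 467.1 Ω to 570.9 Ω.
646.7 ohms lies outside that range.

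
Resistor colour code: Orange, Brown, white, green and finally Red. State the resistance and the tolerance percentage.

Orange → 3 (first significant figure)
Brown → 1 (second significant figure)
White → 9 (third significant figure)
Green → ×10^5 multiplier
Red → ±2% tolerance
319 × 100000 = 31900000 Ω

31900000 Ω ±2%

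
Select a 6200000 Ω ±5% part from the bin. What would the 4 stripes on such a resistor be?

6200000 Ω = 62 × 10^5.
6 → blue
2 → red
Multiplier 10^5 → green.
±5% tolerance → gold.

blue, red, green, gold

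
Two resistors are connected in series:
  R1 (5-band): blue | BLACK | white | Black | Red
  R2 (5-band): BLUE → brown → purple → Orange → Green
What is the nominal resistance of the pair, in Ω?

R1: blue, black, white → 609; black ×1 → 609 Ω.
R2: blue, brown, violet → 617; orange ×10^3 → 617000 Ω.
Series: 609 + 617000 = 617609 Ω.

617609 Ω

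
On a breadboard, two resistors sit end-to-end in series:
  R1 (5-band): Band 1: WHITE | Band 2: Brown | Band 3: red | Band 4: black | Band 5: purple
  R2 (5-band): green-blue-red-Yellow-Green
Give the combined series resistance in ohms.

R1: white, brown, red → 912; black ×1 → 912 Ω.
R2: green, blue, red → 562; yellow ×10^4 → 5620000 Ω.
Series: 912 + 5620000 = 5620912 Ω.

5620912 Ω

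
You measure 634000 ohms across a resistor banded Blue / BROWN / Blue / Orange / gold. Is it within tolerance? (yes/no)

Blue → 6 (first significant figure)
Brown → 1 (second significant figure)
Blue → 6 (third significant figure)
Orange → ×10^3 multiplier
Gold → ±5% tolerance
616 × 1000 = 616000 Ω
Allowed range: 585200 Ω to 646800 Ω.
634000 ohms lies inside that range.

yes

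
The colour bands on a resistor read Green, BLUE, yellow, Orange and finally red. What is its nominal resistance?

564000 Ω

Green → 5 (first significant figure)
Blue → 6 (second significant figure)
Yellow → 4 (third significant figure)
Orange → ×10^3 multiplier
564 × 1000 = 564000 Ω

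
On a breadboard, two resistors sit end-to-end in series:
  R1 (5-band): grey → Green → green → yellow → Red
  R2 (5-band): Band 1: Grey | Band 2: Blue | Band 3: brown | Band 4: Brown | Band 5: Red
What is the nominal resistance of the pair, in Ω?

8558610 Ω

R1: grey, green, green → 855; yellow ×10^4 → 8550000 Ω.
R2: grey, blue, brown → 861; brown ×10 → 8610 Ω.
Series: 8550000 + 8610 = 8558610 Ω.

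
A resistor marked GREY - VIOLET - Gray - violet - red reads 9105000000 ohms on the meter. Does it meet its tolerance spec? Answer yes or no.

no

Grey → 8 (first significant figure)
Violet → 7 (second significant figure)
Grey → 8 (third significant figure)
Violet → ×10^7 multiplier
Red → ±2% tolerance
878 × 10000000 = 8780000000 Ω
Allowed range: 8604400000 Ω to 8955600000 Ω.
9105000000 ohms lies outside that range.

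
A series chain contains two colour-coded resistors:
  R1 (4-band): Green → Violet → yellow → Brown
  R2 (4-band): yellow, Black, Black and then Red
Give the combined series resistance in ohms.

570040 Ω

R1: green, violet → 57; yellow ×10^4 → 570000 Ω.
R2: yellow, black → 40; black ×1 → 40 Ω.
Series: 570000 + 40 = 570040 Ω.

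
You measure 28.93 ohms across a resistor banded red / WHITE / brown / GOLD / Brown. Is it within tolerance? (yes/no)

yes

Red → 2 (first significant figure)
White → 9 (second significant figure)
Brown → 1 (third significant figure)
Gold → ×0.1 multiplier
Brown → ±1% tolerance
291 × 0.1 = 29.1 Ω
Allowed range: 28.809 Ω to 29.391 Ω.
28.93 ohms lies inside that range.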